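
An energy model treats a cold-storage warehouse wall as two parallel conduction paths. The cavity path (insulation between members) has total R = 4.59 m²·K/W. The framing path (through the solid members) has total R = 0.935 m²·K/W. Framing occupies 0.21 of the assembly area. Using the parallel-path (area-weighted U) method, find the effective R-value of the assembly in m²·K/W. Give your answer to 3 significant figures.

U_eff = 0.79/4.59 + 0.21/0.935 = 0.1721 + 0.2246 = 0.3967
R_eff = 1/U_eff = 2.521 m²·K/W

2.52 m²·K/W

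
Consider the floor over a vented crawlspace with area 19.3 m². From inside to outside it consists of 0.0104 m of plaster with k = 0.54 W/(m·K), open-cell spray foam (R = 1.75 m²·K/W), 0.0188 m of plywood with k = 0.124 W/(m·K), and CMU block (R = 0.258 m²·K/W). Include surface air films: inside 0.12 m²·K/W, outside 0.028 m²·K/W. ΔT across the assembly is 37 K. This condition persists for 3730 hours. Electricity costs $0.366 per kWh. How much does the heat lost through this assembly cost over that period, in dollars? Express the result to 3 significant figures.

0.0104/0.54 = 0.01926
0.0188/0.124 = 0.1516
R_total = 0.12 + 0.01926 + 1.75 + 0.1516 + 0.258 + 0.028 = 2.327 m²·K/W
Q = 19.3 × 37 / 2.327 = 306.9 W
E = 306.9 W × 3730 h / 1000 = 1145 kWh
Cost = 1145 × 0.366 = $419

419 dollars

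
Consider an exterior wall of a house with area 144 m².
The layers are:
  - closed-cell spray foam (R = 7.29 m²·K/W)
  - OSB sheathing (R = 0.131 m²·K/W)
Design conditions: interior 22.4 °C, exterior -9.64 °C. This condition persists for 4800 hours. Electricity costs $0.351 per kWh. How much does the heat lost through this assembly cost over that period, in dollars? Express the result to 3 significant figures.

R_total = 7.29 + 0.131 = 7.421 m²·K/W
Q = 144 × (22.4 − (-9.64)) / 7.421 = 621.7 W
E = 621.7 W × 4800 h / 1000 = 2984 kWh
Cost = 2984 × 0.351 = $1047

1050 dollars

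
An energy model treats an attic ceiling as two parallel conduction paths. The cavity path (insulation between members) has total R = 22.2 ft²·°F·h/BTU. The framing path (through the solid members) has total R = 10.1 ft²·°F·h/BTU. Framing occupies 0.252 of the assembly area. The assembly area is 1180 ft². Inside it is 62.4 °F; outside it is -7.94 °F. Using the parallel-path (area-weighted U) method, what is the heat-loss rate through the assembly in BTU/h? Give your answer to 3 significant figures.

4870 BTU/h

U_eff = 0.748/22.2 + 0.252/10.1 = 0.03369 + 0.02495 = 0.05864
R_eff = 1/U_eff = 17.05 ft²·°F·h/BTU
Q = 1180 × (62.4 − (-7.94)) / 17.05 = 4868 BTU/h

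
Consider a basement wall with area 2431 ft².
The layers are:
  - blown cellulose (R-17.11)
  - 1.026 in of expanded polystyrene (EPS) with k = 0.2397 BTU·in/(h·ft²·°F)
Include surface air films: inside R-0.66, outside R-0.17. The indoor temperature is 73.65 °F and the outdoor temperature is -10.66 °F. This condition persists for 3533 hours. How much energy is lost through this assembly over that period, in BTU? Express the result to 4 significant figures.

1.026/0.2397 = 4.2804
R_total = 0.66 + 17.11 + 4.2804 + 0.17 = 22.22 ft²·°F·h/BTU
Q = 2431 × (73.65 − (-10.66)) / 22.22 = 9223.9 BTU/h
E = 9223.9 × 3533 = 32588000 BTU

32590000 BTU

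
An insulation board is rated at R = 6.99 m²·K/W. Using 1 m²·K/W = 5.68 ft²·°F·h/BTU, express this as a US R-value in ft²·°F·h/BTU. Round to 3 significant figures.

R_US = 6.99 × 5.68 = 39.7

39.7 ft²·°F·h/BTU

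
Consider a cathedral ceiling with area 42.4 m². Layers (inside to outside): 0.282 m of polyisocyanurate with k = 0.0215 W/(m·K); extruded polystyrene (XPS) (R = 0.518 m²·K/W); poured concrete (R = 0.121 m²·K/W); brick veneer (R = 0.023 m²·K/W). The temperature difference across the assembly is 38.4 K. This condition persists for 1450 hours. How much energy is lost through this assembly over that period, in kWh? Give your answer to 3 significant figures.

171 kWh

0.282/0.0215 = 13.12
R_total = 13.12 + 0.518 + 0.121 + 0.023 = 13.78 m²·K/W
Q = 42.4 × 38.4 / 13.78 = 118.2 W
E = 118.2 W × 1450 h / 1000 = 171.3 kWh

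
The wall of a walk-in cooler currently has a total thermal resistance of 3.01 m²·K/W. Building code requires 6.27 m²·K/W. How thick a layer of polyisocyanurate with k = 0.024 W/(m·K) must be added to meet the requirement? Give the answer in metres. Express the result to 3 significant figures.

0.0782 m

ΔR = 6.27 − 3.01 = 3.26 m²·K/W
L = ΔR × k = 3.26 × 0.024 = 0.07824 m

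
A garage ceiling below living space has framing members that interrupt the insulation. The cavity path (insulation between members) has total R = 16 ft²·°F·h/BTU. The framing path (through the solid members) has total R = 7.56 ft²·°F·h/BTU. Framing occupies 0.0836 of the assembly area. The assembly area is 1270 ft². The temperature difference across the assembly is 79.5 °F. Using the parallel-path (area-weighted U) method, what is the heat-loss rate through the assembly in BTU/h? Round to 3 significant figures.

6900 BTU/h

U_eff = 0.9164/16 + 0.0836/7.56 = 0.05727 + 0.01106 = 0.06833
R_eff = 1/U_eff = 14.63 ft²·°F·h/BTU
Q = 1270 × 79.5 / 14.63 = 6899 BTU/h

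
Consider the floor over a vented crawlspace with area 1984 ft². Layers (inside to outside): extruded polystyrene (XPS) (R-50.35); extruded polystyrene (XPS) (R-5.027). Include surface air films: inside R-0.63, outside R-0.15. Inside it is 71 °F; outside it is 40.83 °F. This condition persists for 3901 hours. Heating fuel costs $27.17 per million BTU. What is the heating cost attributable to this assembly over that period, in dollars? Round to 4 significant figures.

R_total = 0.63 + 50.35 + 5.027 + 0.15 = 56.157 ft²·°F·h/BTU
Q = 1984 × (71 − 40.83) / 56.157 = 1065.9 BTU/h
E = 1065.9 × 3901 = 4158000 BTU
Cost = 4158000/10⁶ × 27.17 = $112.97

113.0 dollars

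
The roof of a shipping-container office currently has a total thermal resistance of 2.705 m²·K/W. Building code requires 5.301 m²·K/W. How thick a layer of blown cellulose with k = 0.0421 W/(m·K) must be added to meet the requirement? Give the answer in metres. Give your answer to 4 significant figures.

ΔR = 5.301 − 2.705 = 2.596 m²·K/W
L = ΔR × k = 2.596 × 0.0421 = 0.10929 m

0.1093 m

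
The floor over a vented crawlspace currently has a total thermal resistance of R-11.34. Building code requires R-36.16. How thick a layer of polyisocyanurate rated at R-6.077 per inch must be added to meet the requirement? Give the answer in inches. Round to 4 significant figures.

4.084 in

ΔR = 36.16 − 11.34 = 24.82 ft²·°F·h/BTU
L = ΔR / (R/in) = 24.82/6.077 = 4.0843 in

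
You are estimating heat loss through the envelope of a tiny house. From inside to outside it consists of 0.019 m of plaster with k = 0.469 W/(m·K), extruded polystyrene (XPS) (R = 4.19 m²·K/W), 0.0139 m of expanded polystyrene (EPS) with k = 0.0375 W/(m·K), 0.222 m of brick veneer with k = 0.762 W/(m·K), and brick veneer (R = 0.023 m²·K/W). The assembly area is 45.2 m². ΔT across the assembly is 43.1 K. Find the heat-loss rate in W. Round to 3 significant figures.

396 W

0.019/0.469 = 0.04051
0.0139/0.0375 = 0.3707
0.222/0.762 = 0.2913
R_total = 0.04051 + 4.19 + 0.3707 + 0.2913 + 0.023 = 4.916 m²·K/W
Q = A·ΔT/R = 45.2 × 43.1 / 4.916 = 396.3 W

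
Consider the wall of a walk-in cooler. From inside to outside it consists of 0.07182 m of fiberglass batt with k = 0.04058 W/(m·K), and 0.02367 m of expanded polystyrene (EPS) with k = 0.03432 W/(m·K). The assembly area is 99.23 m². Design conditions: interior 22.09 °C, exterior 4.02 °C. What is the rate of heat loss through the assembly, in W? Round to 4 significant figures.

0.07182/0.04058 = 1.7698
0.02367/0.03432 = 0.68969
R_total = 1.7698 + 0.68969 = 2.4595 m²·K/W
Q = A·ΔT/R = 99.23 × (22.09 − 4.02) / 2.4595 = 729.04 W

729.0 W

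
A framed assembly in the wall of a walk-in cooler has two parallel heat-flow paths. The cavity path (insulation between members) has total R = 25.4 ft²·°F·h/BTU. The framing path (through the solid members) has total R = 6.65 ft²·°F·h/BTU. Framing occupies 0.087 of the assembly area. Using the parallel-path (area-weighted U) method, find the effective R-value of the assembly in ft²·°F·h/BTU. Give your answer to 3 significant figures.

U_eff = 0.913/25.4 + 0.087/6.65 = 0.03594 + 0.01308 = 0.04903
R_eff = 1/U_eff = 20.4 ft²·°F·h/BTU

20.4 ft²·°F·h/BTU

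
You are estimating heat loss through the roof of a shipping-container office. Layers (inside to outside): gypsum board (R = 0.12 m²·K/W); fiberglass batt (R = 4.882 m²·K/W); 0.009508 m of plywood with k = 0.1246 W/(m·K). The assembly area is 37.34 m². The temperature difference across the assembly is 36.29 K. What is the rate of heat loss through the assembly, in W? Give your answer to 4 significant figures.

266.8 W

0.009508/0.1246 = 0.076308
R_total = 0.12 + 4.882 + 0.076308 = 5.0783 m²·K/W
Q = A·ΔT/R = 37.34 × 36.29 / 5.0783 = 266.83 W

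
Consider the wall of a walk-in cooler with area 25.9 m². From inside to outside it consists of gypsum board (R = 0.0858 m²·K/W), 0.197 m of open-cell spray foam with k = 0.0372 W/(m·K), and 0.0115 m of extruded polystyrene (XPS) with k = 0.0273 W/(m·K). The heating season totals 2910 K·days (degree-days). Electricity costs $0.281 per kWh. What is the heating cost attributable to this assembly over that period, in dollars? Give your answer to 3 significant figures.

87.6 dollars

0.197/0.0372 = 5.296
0.0115/0.0273 = 0.4212
R_total = 0.0858 + 5.296 + 0.4212 = 5.803 m²·K/W
E = A × HDD × 24 / R / 1000 = 25.9 × 2910 × 24 / 5.803 / 1000 = 311.7 kWh
Cost = 311.7 × 0.281 = $87.59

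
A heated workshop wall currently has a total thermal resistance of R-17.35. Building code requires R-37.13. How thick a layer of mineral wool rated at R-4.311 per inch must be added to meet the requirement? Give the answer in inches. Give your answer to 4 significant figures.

4.588 in

ΔR = 37.13 − 17.35 = 19.78 ft²·°F·h/BTU
L = ΔR / (R/in) = 19.78/4.311 = 4.5883 in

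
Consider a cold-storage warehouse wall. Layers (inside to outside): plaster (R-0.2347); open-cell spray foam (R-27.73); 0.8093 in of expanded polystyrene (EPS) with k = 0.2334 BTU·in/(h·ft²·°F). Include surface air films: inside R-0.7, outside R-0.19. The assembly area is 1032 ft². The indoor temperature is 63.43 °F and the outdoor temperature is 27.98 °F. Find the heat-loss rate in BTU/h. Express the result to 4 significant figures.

0.8093/0.2334 = 3.4674
R_total = 0.7 + 0.2347 + 27.73 + 3.4674 + 0.19 = 32.322 ft²·°F·h/BTU
Q = A·ΔT/R = 1032 × (63.43 − 27.98) / 32.322 = 1131.9 BTU/h

1132 BTU/h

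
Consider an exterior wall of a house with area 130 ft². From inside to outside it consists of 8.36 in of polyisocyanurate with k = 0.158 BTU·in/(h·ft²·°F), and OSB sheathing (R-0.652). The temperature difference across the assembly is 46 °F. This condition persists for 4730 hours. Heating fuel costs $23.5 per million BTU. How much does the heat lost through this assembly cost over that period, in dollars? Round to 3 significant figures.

8.36/0.158 = 52.91
R_total = 52.91 + 0.652 = 53.56 ft²·°F·h/BTU
Q = 130 × 46 / 53.56 = 111.6 BTU/h
E = 111.6 × 4730 = 528100 BTU
Cost = 528100/10⁶ × 23.5 = $12.41

12.4 dollars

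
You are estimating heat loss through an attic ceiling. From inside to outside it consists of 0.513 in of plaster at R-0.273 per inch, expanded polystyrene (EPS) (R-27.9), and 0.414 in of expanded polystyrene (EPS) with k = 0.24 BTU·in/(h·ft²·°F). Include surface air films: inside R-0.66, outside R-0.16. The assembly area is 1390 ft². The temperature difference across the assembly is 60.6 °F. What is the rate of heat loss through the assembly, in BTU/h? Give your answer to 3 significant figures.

0.513 × 0.273 = 0.14
0.414/0.24 = 1.725
R_total = 0.66 + 0.14 + 27.9 + 1.725 + 0.16 = 30.59 ft²·°F·h/BTU
Q = A·ΔT/R = 1390 × 60.6 / 30.59 = 2754 BTU/h

2750 BTU/h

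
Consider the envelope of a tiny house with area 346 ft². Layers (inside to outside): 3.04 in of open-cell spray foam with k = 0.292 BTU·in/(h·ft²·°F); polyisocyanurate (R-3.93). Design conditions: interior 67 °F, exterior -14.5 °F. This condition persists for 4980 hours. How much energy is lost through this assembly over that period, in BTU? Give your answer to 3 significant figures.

3.04/0.292 = 10.41
R_total = 10.41 + 3.93 = 14.34 ft²·°F·h/BTU
Q = 346 × (67 − (-14.5)) / 14.34 = 1966 BTU/h
E = 1966 × 4980 = 9792000 BTU

9790000 BTU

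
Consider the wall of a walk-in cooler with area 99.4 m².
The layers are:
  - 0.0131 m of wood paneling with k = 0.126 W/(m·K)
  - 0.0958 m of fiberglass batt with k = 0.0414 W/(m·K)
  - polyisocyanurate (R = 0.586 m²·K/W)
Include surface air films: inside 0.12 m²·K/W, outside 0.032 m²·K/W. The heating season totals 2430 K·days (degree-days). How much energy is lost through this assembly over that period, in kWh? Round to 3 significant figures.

0.0131/0.126 = 0.104
0.0958/0.0414 = 2.314
R_total = 0.12 + 0.104 + 2.314 + 0.586 + 0.032 = 3.156 m²·K/W
E = A × HDD × 24 / R / 1000 = 99.4 × 2430 × 24 / 3.156 / 1000 = 1837 kWh

1840 kWh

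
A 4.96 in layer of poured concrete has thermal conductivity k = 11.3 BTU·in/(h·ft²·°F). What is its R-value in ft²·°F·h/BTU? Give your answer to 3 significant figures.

R = L/k = 4.96/11.3 = 0.4389 ft²·°F·h/BTU

0.439 ft²·°F·h/BTU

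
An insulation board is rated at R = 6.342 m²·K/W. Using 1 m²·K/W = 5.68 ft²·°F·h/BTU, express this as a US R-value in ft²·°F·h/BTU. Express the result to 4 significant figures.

36.02 ft²·°F·h/BTU

R_US = 6.342 × 5.68 = 36.023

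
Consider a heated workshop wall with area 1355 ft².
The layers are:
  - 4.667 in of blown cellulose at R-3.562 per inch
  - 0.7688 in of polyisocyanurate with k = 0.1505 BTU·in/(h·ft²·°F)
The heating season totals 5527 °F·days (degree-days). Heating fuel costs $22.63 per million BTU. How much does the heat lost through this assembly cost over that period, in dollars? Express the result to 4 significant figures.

187.2 dollars

4.667 × 3.562 = 16.624
0.7688/0.1505 = 5.1083
R_total = 16.624 + 5.1083 = 21.732 ft²·°F·h/BTU
E = A × HDD × 24 / R = 1355 × 5527 × 24 / 21.732 = 8270600 BTU
Cost = 8270600/10⁶ × 22.63 = $187.16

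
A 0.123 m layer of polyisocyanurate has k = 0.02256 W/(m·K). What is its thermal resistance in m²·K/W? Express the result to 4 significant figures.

R = L/k = 0.123/0.02256 = 5.4521 m²·K/W

5.452 m²·K/W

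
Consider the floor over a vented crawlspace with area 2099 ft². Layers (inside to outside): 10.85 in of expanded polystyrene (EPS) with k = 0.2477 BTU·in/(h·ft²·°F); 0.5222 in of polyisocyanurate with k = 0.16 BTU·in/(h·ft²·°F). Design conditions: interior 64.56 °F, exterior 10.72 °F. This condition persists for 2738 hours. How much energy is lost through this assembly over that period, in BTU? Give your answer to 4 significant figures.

6574000 BTU

10.85/0.2477 = 43.803
0.5222/0.16 = 3.2637
R_total = 43.803 + 3.2637 = 47.067 ft²·°F·h/BTU
Q = 2099 × (64.56 − 10.72) / 47.067 = 2401.1 BTU/h
E = 2401.1 × 2738 = 6574100 BTU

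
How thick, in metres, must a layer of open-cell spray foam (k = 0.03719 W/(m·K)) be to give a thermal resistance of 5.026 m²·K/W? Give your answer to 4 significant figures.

0.1869 m

L = R·k = 5.026 × 0.03719 = 0.18692 m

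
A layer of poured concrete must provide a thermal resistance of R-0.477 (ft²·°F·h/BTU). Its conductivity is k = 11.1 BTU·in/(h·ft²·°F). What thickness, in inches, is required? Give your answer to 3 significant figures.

L = R × k = 0.477 × 11.1 = 5.295 in

5.29 in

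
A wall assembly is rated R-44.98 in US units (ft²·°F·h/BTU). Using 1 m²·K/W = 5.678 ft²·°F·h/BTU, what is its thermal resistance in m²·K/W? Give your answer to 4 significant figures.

R_SI = 44.98/5.678 = 7.9218

7.922 m²·K/W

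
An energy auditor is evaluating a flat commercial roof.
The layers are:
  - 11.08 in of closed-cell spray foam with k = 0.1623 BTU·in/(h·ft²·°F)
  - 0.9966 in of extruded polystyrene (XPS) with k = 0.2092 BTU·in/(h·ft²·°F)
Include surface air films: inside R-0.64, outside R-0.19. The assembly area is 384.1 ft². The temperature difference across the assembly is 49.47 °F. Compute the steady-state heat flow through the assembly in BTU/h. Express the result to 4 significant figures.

257.3 BTU/h

11.08/0.1623 = 68.269
0.9966/0.2092 = 4.7639
R_total = 0.64 + 68.269 + 4.7639 + 0.19 = 73.863 ft²·°F·h/BTU
Q = A·ΔT/R = 384.1 × 49.47 / 73.863 = 257.25 BTU/h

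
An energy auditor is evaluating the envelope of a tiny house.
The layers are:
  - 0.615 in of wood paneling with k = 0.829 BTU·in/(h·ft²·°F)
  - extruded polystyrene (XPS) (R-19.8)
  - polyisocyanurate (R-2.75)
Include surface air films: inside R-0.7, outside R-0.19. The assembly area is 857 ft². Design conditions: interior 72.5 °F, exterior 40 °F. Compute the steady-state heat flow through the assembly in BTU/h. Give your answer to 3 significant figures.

0.615/0.829 = 0.7419
R_total = 0.7 + 0.7419 + 19.8 + 2.75 + 0.19 = 24.18 ft²·°F·h/BTU
Q = A·ΔT/R = 857 × (72.5 − 40) / 24.18 = 1152 BTU/h

1150 BTU/h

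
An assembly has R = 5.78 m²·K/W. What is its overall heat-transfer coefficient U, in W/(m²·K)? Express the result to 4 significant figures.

0.1730 W/(m²·K)

U = 1/R = 1/5.78 = 0.17301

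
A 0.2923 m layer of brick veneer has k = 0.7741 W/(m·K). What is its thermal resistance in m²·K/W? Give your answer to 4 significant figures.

R = L/k = 0.2923/0.7741 = 0.3776 m²·K/W

0.3776 m²·K/W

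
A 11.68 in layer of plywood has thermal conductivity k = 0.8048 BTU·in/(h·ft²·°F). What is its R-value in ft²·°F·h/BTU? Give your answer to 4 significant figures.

14.51 ft²·°F·h/BTU

R = L/k = 11.68/0.8048 = 14.513 ft²·°F·h/BTU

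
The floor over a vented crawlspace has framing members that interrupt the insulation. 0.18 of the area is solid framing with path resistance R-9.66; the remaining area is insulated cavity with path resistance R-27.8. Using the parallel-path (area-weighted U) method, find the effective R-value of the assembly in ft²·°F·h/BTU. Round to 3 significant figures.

20.8 ft²·°F·h/BTU

U_eff = 0.82/27.8 + 0.18/9.66 = 0.0295 + 0.01863 = 0.04813
R_eff = 1/U_eff = 20.78 ft²·°F·h/BTU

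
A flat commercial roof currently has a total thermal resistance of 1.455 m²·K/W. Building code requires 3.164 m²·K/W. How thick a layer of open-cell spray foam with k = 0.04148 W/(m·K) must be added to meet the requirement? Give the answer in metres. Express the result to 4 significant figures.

ΔR = 3.164 − 1.455 = 1.709 m²·K/W
L = ΔR × k = 1.709 × 0.04148 = 0.070889 m

0.07089 m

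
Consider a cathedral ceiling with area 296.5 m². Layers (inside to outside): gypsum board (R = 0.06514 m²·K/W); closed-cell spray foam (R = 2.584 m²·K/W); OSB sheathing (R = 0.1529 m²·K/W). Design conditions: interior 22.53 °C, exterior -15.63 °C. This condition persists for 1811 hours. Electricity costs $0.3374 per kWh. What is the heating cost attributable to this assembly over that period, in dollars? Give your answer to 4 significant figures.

R_total = 0.06514 + 2.584 + 0.1529 = 2.802 m²·K/W
Q = 296.5 × (22.53 − (-15.63)) / 2.802 = 4037.9 W
E = 4037.9 W × 1811 h / 1000 = 7312.7 kWh
Cost = 7312.7 × 0.3374 = $2467.3

2467 dollars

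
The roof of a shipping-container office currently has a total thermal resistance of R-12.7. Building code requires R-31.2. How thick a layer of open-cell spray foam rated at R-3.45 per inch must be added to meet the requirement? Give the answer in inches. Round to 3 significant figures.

ΔR = 31.2 − 12.7 = 18.5 ft²·°F·h/BTU
L = ΔR / (R/in) = 18.5/3.45 = 5.362 in

5.36 in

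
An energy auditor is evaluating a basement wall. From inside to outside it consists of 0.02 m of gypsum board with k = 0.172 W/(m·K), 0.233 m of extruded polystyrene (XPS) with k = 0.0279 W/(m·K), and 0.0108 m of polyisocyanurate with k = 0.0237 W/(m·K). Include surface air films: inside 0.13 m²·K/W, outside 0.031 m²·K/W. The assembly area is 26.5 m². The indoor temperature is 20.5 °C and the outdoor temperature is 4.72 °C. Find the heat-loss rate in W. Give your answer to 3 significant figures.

46.0 W

0.02/0.172 = 0.1163
0.233/0.0279 = 8.351
0.0108/0.0237 = 0.4557
R_total = 0.13 + 0.1163 + 8.351 + 0.4557 + 0.031 = 9.084 m²·K/W
Q = A·ΔT/R = 26.5 × (20.5 − 4.72) / 9.084 = 46.03 W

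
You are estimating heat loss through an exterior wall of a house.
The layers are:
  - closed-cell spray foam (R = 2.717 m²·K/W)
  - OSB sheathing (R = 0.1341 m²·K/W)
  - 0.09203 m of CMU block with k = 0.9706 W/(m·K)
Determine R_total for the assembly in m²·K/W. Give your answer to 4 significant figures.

2.946 m²·K/W

0.09203/0.9706 = 0.094818
R_total = 2.717 + 0.1341 + 0.094818 = 2.9459 m²·K/W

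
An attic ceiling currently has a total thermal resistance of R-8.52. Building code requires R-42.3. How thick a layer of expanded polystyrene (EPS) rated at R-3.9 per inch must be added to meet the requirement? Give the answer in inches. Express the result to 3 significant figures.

ΔR = 42.3 − 8.52 = 33.78 ft²·°F·h/BTU
L = ΔR / (R/in) = 33.78/3.9 = 8.662 in

8.66 in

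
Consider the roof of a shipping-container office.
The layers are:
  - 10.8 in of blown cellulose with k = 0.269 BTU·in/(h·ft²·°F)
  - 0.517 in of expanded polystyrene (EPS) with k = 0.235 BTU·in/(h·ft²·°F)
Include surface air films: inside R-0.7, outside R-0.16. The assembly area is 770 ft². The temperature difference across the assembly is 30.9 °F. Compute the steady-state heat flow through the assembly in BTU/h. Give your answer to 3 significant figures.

551 BTU/h

10.8/0.269 = 40.15
0.517/0.235 = 2.2
R_total = 0.7 + 40.15 + 2.2 + 0.16 = 43.21 ft²·°F·h/BTU
Q = A·ΔT/R = 770 × 30.9 / 43.21 = 550.7 BTU/h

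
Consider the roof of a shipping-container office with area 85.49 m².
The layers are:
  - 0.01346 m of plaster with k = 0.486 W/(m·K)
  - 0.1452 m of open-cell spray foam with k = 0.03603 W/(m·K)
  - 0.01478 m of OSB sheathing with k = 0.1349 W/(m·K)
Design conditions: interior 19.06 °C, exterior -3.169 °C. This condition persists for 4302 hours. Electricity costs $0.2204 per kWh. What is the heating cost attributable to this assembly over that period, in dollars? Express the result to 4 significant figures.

432.4 dollars

0.01346/0.486 = 0.027695
0.1452/0.03603 = 4.03
0.01478/0.1349 = 0.10956
R_total = 0.027695 + 4.03 + 0.10956 = 4.1672 m²·K/W
Q = 85.49 × (19.06 − (-3.169)) / 4.1672 = 456.02 W
E = 456.02 W × 4302 h / 1000 = 1961.8 kWh
Cost = 1961.8 × 0.2204 = $432.38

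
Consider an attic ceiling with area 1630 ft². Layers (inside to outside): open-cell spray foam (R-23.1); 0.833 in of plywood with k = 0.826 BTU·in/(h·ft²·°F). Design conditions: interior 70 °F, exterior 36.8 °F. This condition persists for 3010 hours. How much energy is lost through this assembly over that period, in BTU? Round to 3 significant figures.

0.833/0.826 = 1.008
R_total = 23.1 + 1.008 = 24.11 ft²·°F·h/BTU
Q = 1630 × (70 − 36.8) / 24.11 = 2245 BTU/h
E = 2245 × 3010 = 6757000 BTU

6760000 BTU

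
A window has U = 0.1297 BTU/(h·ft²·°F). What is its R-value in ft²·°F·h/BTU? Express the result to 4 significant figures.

7.710 ft²·°F·h/BTU

R = 1/U = 1/0.1297 = 7.7101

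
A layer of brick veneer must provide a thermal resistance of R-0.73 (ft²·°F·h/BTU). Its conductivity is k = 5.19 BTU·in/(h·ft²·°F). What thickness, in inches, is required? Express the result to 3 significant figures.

3.79 in

L = R × k = 0.73 × 5.19 = 3.789 in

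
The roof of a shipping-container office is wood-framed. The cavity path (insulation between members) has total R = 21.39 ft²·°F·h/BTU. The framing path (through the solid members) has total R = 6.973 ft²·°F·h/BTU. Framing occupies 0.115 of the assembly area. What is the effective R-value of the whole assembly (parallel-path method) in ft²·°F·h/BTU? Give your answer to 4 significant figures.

17.28 ft²·°F·h/BTU

U_eff = 0.885/21.39 + 0.115/6.973 = 0.041374 + 0.016492 = 0.057867
R_eff = 1/U_eff = 17.281 ft²·°F·h/BTU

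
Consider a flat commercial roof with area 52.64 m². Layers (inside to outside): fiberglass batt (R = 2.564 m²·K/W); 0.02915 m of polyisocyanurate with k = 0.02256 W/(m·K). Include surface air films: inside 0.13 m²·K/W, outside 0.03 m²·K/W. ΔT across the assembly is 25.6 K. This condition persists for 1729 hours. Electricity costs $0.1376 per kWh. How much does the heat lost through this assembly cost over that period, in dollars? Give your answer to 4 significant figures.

0.02915/0.02256 = 1.2921
R_total = 0.13 + 2.564 + 1.2921 + 0.03 = 4.0161 m²·K/W
Q = 52.64 × 25.6 / 4.0161 = 335.54 W
E = 335.54 W × 1729 h / 1000 = 580.16 kWh
Cost = 580.16 × 0.1376 = $79.83

79.83 dollars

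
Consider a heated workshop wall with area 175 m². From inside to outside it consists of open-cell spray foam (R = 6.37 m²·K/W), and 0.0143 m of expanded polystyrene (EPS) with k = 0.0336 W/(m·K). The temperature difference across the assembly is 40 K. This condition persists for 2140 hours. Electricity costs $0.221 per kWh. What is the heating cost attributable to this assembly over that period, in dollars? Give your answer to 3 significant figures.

0.0143/0.0336 = 0.4256
R_total = 6.37 + 0.4256 = 6.796 m²·K/W
Q = 175 × 40 / 6.796 = 1030 W
E = 1030 W × 2140 h / 1000 = 2204 kWh
Cost = 2204 × 0.221 = $487.2

487 dollars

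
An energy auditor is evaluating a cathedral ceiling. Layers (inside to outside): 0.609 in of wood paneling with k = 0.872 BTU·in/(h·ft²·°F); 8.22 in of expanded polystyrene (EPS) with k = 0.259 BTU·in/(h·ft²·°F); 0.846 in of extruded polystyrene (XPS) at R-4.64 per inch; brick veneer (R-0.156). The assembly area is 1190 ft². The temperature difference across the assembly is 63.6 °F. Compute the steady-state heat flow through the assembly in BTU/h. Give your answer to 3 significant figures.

2070 BTU/h

0.609/0.872 = 0.6984
8.22/0.259 = 31.74
0.846 × 4.64 = 3.925
R_total = 0.6984 + 31.74 + 3.925 + 0.156 = 36.52 ft²·°F·h/BTU
Q = A·ΔT/R = 1190 × 63.6 / 36.52 = 2073 BTU/h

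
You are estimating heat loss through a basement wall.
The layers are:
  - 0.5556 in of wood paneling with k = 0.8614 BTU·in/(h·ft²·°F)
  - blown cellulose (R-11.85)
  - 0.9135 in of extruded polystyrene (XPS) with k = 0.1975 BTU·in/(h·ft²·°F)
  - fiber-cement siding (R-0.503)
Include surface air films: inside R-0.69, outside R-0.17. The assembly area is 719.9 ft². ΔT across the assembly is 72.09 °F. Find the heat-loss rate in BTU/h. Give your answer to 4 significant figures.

0.5556/0.8614 = 0.645
0.9135/0.1975 = 4.6253
R_total = 0.69 + 0.645 + 11.85 + 4.6253 + 0.503 + 0.17 = 18.483 ft²·°F·h/BTU
Q = A·ΔT/R = 719.9 × 72.09 / 18.483 = 2807.8 BTU/h

2808 BTU/h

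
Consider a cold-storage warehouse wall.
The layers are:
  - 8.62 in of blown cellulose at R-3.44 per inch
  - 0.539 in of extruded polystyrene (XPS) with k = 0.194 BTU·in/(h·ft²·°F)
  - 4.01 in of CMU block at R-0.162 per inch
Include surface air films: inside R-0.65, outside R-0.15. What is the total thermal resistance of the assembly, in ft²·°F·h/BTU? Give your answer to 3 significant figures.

33.9 ft²·°F·h/BTU

8.62 × 3.44 = 29.65
0.539/0.194 = 2.778
4.01 × 0.162 = 0.6496
R_total = 0.65 + 29.65 + 2.778 + 0.6496 + 0.15 = 33.88 ft²·°F·h/BTU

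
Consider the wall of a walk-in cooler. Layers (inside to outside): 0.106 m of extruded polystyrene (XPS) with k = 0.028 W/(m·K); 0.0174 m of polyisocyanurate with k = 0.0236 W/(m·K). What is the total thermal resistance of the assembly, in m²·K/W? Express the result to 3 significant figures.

4.52 m²·K/W

0.106/0.028 = 3.786
0.0174/0.0236 = 0.7373
R_total = 3.786 + 0.7373 = 4.523 m²·K/W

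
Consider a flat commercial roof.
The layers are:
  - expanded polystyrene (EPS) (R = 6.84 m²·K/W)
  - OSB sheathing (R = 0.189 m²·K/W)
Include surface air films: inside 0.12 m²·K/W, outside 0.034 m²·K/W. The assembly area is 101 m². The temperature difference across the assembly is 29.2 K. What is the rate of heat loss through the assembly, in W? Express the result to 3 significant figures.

R_total = 0.12 + 6.84 + 0.189 + 0.034 = 7.183 m²·K/W
Q = A·ΔT/R = 101 × 29.2 / 7.183 = 410.6 W

411 W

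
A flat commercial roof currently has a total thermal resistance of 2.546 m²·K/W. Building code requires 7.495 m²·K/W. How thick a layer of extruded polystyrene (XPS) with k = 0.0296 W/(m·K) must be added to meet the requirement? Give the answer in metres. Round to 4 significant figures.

0.1465 m

ΔR = 7.495 − 2.546 = 4.949 m²·K/W
L = ΔR × k = 4.949 × 0.0296 = 0.14649 m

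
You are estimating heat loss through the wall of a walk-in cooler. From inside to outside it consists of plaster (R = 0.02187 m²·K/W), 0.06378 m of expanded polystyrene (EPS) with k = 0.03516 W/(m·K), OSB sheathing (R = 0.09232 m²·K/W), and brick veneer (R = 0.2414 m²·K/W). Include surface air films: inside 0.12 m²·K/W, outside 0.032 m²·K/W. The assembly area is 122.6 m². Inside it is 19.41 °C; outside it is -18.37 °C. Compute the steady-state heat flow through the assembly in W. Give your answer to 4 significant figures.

1995 W

0.06378/0.03516 = 1.814
R_total = 0.12 + 0.02187 + 1.814 + 0.09232 + 0.2414 + 0.032 = 2.3216 m²·K/W
Q = A·ΔT/R = 122.6 × (19.41 − (-18.37)) / 2.3216 = 1995.1 W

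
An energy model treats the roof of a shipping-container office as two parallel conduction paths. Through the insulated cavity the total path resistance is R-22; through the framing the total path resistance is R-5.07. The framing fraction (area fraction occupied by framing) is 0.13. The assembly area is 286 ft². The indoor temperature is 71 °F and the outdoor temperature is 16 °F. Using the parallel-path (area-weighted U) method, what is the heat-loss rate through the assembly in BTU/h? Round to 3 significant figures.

U_eff = 0.87/22 + 0.13/5.07 = 0.03955 + 0.02564 = 0.06519
R_eff = 1/U_eff = 15.34 ft²·°F·h/BTU
Q = 286 × (71 − 16) / 15.34 = 1025 BTU/h

1030 BTU/h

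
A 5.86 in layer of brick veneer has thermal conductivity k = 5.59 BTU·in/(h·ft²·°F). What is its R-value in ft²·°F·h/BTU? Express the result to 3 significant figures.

R = L/k = 5.86/5.59 = 1.048 ft²·°F·h/BTU

1.05 ft²·°F·h/BTU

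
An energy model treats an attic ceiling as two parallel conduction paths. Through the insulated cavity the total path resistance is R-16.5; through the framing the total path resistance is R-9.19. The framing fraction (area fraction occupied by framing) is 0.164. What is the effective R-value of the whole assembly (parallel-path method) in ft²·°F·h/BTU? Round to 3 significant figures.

14.6 ft²·°F·h/BTU

U_eff = 0.836/16.5 + 0.164/9.19 = 0.05067 + 0.01785 = 0.06851
R_eff = 1/U_eff = 14.6 ft²·°F·h/BTU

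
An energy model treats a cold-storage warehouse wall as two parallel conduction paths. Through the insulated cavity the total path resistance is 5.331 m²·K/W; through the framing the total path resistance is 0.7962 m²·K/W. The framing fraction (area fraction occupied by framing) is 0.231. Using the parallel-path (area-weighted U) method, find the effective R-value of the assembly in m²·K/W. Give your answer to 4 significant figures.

U_eff = 0.769/5.331 + 0.231/0.7962 = 0.14425 + 0.29013 = 0.43438
R_eff = 1/U_eff = 2.3021 m²·K/W

2.302 m²·K/W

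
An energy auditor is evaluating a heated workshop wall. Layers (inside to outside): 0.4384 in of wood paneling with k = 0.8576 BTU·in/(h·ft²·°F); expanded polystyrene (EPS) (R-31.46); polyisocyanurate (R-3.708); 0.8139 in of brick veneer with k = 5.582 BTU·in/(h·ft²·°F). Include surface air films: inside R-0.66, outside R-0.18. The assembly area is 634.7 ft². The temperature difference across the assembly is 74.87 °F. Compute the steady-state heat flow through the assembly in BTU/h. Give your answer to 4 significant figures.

0.4384/0.8576 = 0.51119
0.8139/5.582 = 0.14581
R_total = 0.66 + 0.51119 + 31.46 + 3.708 + 0.14581 + 0.18 = 36.665 ft²·°F·h/BTU
Q = A·ΔT/R = 634.7 × 74.87 / 36.665 = 1296.1 BTU/h

1296 BTU/h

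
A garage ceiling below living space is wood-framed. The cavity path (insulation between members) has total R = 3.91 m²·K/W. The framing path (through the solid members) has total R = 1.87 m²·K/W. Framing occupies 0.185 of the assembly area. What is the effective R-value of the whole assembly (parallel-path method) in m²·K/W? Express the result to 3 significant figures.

3.25 m²·K/W

U_eff = 0.815/3.91 + 0.185/1.87 = 0.2084 + 0.09893 = 0.3074
R_eff = 1/U_eff = 3.253 m²·K/W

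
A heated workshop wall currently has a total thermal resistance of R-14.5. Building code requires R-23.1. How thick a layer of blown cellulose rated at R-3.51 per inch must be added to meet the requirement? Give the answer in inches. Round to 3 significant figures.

2.45 in

ΔR = 23.1 − 14.5 = 8.6 ft²·°F·h/BTU
L = ΔR / (R/in) = 8.6/3.51 = 2.45 in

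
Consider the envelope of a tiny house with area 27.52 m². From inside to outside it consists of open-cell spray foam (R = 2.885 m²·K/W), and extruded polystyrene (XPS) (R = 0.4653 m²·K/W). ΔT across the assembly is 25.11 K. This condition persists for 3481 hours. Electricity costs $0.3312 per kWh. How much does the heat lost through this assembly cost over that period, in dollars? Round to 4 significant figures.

237.8 dollars

R_total = 2.885 + 0.4653 = 3.3503 m²·K/W
Q = 27.52 × 25.11 / 3.3503 = 206.26 W
E = 206.26 W × 3481 h / 1000 = 717.99 kWh
Cost = 717.99 × 0.3312 = $237.8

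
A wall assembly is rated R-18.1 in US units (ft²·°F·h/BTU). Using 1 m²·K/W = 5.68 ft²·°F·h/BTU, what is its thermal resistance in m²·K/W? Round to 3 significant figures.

3.19 m²·K/W

R_SI = 18.1/5.68 = 3.187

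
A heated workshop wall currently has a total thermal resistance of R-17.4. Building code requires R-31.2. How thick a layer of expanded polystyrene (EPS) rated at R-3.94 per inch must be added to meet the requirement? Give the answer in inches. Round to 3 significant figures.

ΔR = 31.2 − 17.4 = 13.8 ft²·°F·h/BTU
L = ΔR / (R/in) = 13.8/3.94 = 3.503 in

3.50 in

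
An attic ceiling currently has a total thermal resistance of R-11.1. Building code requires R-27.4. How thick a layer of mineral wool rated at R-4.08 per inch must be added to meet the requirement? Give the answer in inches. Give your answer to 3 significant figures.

4.00 in

ΔR = 27.4 − 11.1 = 16.3 ft²·°F·h/BTU
L = ΔR / (R/in) = 16.3/4.08 = 3.995 in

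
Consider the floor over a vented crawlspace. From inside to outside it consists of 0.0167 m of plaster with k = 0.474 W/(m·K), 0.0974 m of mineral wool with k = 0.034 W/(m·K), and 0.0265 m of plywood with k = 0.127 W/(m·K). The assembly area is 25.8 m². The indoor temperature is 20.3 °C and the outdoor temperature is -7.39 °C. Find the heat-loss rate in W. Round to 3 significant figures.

230 W

0.0167/0.474 = 0.03523
0.0974/0.034 = 2.865
0.0265/0.127 = 0.2087
R_total = 0.03523 + 2.865 + 0.2087 = 3.109 m²·K/W
Q = A·ΔT/R = 25.8 × (20.3 − (-7.39)) / 3.109 = 229.8 W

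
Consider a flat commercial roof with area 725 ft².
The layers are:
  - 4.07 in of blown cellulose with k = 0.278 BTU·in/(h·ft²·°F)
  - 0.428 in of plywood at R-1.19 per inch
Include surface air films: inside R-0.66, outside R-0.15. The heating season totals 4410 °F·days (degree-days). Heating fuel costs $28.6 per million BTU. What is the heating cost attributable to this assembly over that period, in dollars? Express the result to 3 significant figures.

4.07/0.278 = 14.64
0.428 × 1.19 = 0.5093
R_total = 0.66 + 14.64 + 0.5093 + 0.15 = 15.96 ft²·°F·h/BTU
E = A × HDD × 24 / R = 725 × 4410 × 24 / 15.96 = 4808000 BTU
Cost = 4808000/10⁶ × 28.6 = $137.5

138 dollars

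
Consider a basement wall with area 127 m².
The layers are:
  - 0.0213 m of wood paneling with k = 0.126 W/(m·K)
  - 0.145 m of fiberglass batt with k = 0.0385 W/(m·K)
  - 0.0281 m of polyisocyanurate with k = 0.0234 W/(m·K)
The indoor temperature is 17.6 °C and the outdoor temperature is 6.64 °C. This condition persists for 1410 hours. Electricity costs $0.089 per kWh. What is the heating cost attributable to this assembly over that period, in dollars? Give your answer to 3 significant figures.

34.0 dollars

0.0213/0.126 = 0.169
0.145/0.0385 = 3.766
0.0281/0.0234 = 1.201
R_total = 0.169 + 3.766 + 1.201 = 5.136 m²·K/W
Q = 127 × (17.6 − 6.64) / 5.136 = 271 W
E = 271 W × 1410 h / 1000 = 382.1 kWh
Cost = 382.1 × 0.089 = $34.01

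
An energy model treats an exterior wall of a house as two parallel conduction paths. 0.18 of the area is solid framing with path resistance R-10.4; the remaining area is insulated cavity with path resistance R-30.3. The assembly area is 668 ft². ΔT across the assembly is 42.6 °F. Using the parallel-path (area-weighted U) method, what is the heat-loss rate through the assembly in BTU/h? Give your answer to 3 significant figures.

1260 BTU/h

U_eff = 0.82/30.3 + 0.18/10.4 = 0.02706 + 0.01731 = 0.04437
R_eff = 1/U_eff = 22.54 ft²·°F·h/BTU
Q = 668 × 42.6 / 22.54 = 1263 BTU/h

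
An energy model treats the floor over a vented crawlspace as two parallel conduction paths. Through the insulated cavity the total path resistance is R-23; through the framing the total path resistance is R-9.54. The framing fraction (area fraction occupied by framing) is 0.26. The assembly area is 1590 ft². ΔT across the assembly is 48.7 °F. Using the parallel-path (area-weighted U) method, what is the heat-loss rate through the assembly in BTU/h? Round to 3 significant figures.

U_eff = 0.74/23 + 0.26/9.54 = 0.03217 + 0.02725 = 0.05943
R_eff = 1/U_eff = 16.83 ft²·°F·h/BTU
Q = 1590 × 48.7 / 16.83 = 4602 BTU/h

4600 BTU/h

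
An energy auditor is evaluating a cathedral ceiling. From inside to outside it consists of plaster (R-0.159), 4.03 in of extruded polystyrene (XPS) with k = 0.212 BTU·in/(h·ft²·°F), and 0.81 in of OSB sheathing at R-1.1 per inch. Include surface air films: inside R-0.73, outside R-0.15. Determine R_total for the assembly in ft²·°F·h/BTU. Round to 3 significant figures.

20.9 ft²·°F·h/BTU

4.03/0.212 = 19.01
0.81 × 1.1 = 0.891
R_total = 0.73 + 0.159 + 19.01 + 0.891 + 0.15 = 20.94 ft²·°F·h/BTU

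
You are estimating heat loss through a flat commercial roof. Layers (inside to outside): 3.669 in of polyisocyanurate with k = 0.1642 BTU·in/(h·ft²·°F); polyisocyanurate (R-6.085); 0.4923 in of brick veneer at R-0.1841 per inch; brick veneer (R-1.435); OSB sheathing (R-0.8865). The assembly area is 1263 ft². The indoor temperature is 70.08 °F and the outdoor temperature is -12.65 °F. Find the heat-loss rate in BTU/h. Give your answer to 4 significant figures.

3388 BTU/h

3.669/0.1642 = 22.345
0.4923 × 0.1841 = 0.090632
R_total = 22.345 + 6.085 + 0.090632 + 1.435 + 0.8865 = 30.842 ft²·°F·h/BTU
Q = A·ΔT/R = 1263 × (70.08 − (-12.65)) / 30.842 = 3387.9 BTU/h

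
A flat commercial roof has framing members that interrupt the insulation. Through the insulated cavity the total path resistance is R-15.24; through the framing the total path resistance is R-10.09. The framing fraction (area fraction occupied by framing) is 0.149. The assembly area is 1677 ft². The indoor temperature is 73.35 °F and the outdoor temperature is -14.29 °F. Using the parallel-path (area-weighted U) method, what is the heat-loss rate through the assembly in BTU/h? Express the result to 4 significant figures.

U_eff = 0.851/15.24 + 0.149/10.09 = 0.05584 + 0.014767 = 0.070607
R_eff = 1/U_eff = 14.163 ft²·°F·h/BTU
Q = 1677 × (73.35 − (-14.29)) / 14.163 = 10377 BTU/h

10380 BTU/h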